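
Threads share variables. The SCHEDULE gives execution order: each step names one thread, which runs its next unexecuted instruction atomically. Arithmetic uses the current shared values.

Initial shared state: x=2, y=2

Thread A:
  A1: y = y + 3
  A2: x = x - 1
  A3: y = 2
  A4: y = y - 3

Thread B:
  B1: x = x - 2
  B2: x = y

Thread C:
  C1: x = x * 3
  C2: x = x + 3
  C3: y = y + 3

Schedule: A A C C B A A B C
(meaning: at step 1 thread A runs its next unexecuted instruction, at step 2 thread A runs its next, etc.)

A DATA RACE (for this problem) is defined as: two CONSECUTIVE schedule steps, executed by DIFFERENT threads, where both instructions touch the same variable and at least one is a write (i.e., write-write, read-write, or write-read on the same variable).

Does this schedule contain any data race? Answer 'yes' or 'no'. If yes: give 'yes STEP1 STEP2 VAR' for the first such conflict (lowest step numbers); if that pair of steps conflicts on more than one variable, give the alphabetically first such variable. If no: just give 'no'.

Answer: yes 2 3 x

Derivation:
Steps 1,2: same thread (A). No race.
Steps 2,3: A(x = x - 1) vs C(x = x * 3). RACE on x (W-W).
Steps 3,4: same thread (C). No race.
Steps 4,5: C(x = x + 3) vs B(x = x - 2). RACE on x (W-W).
Steps 5,6: B(r=x,w=x) vs A(r=-,w=y). No conflict.
Steps 6,7: same thread (A). No race.
Steps 7,8: A(y = y - 3) vs B(x = y). RACE on y (W-R).
Steps 8,9: B(x = y) vs C(y = y + 3). RACE on y (R-W).
First conflict at steps 2,3.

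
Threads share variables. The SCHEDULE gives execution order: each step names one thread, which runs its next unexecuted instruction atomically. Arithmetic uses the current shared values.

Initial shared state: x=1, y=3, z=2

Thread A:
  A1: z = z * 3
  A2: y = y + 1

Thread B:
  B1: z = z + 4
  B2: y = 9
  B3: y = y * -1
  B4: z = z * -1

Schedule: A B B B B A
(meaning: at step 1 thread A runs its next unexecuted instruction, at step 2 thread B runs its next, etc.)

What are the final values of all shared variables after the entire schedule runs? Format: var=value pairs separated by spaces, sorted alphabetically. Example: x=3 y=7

Answer: x=1 y=-8 z=-10

Derivation:
Step 1: thread A executes A1 (z = z * 3). Shared: x=1 y=3 z=6. PCs: A@1 B@0
Step 2: thread B executes B1 (z = z + 4). Shared: x=1 y=3 z=10. PCs: A@1 B@1
Step 3: thread B executes B2 (y = 9). Shared: x=1 y=9 z=10. PCs: A@1 B@2
Step 4: thread B executes B3 (y = y * -1). Shared: x=1 y=-9 z=10. PCs: A@1 B@3
Step 5: thread B executes B4 (z = z * -1). Shared: x=1 y=-9 z=-10. PCs: A@1 B@4
Step 6: thread A executes A2 (y = y + 1). Shared: x=1 y=-8 z=-10. PCs: A@2 B@4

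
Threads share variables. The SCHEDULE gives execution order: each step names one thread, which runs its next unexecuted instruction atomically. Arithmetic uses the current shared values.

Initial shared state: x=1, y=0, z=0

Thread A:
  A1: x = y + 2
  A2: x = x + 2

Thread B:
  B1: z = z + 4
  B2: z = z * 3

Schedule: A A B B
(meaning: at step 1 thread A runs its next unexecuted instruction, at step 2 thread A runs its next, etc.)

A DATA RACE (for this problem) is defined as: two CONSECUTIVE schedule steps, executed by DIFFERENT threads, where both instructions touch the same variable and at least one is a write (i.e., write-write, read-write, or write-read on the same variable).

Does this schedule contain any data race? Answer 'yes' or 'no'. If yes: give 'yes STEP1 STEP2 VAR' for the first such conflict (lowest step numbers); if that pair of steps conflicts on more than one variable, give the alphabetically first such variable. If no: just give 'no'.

Steps 1,2: same thread (A). No race.
Steps 2,3: A(r=x,w=x) vs B(r=z,w=z). No conflict.
Steps 3,4: same thread (B). No race.

Answer: no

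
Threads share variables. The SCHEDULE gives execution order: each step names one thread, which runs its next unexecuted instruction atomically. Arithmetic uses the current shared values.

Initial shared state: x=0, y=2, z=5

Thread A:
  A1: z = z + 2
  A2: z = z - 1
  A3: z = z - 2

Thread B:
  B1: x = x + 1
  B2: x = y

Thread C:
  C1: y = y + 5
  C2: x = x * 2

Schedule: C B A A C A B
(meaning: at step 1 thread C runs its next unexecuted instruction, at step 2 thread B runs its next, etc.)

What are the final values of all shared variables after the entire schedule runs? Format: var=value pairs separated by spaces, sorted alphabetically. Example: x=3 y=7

Step 1: thread C executes C1 (y = y + 5). Shared: x=0 y=7 z=5. PCs: A@0 B@0 C@1
Step 2: thread B executes B1 (x = x + 1). Shared: x=1 y=7 z=5. PCs: A@0 B@1 C@1
Step 3: thread A executes A1 (z = z + 2). Shared: x=1 y=7 z=7. PCs: A@1 B@1 C@1
Step 4: thread A executes A2 (z = z - 1). Shared: x=1 y=7 z=6. PCs: A@2 B@1 C@1
Step 5: thread C executes C2 (x = x * 2). Shared: x=2 y=7 z=6. PCs: A@2 B@1 C@2
Step 6: thread A executes A3 (z = z - 2). Shared: x=2 y=7 z=4. PCs: A@3 B@1 C@2
Step 7: thread B executes B2 (x = y). Shared: x=7 y=7 z=4. PCs: A@3 B@2 C@2

Answer: x=7 y=7 z=4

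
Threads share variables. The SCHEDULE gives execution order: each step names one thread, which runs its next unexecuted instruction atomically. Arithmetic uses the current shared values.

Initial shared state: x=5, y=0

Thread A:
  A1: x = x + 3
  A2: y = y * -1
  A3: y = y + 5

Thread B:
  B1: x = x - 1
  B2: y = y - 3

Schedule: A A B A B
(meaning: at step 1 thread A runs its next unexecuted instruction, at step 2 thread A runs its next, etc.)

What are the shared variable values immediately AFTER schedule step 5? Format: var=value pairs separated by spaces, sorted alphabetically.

Step 1: thread A executes A1 (x = x + 3). Shared: x=8 y=0. PCs: A@1 B@0
Step 2: thread A executes A2 (y = y * -1). Shared: x=8 y=0. PCs: A@2 B@0
Step 3: thread B executes B1 (x = x - 1). Shared: x=7 y=0. PCs: A@2 B@1
Step 4: thread A executes A3 (y = y + 5). Shared: x=7 y=5. PCs: A@3 B@1
Step 5: thread B executes B2 (y = y - 3). Shared: x=7 y=2. PCs: A@3 B@2

Answer: x=7 y=2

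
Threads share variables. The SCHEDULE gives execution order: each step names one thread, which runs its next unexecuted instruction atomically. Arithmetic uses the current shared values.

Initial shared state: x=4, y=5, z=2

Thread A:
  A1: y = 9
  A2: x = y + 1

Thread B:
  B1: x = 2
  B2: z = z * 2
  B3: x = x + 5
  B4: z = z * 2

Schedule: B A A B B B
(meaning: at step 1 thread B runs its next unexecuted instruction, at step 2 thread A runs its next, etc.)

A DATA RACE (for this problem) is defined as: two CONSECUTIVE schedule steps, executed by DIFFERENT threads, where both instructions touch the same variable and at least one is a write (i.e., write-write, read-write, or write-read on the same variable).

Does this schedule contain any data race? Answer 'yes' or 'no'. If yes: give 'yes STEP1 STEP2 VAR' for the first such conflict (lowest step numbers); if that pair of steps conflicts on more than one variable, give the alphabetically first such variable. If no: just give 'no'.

Steps 1,2: B(r=-,w=x) vs A(r=-,w=y). No conflict.
Steps 2,3: same thread (A). No race.
Steps 3,4: A(r=y,w=x) vs B(r=z,w=z). No conflict.
Steps 4,5: same thread (B). No race.
Steps 5,6: same thread (B). No race.

Answer: no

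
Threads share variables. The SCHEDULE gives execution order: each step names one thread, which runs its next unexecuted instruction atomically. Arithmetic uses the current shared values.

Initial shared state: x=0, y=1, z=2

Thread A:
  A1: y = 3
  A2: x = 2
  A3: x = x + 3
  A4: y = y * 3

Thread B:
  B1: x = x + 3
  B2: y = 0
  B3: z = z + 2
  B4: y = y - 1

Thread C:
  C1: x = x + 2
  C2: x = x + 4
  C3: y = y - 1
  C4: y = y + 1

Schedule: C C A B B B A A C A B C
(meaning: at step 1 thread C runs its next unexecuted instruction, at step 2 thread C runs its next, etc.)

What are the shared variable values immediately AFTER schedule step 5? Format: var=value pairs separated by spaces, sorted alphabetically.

Step 1: thread C executes C1 (x = x + 2). Shared: x=2 y=1 z=2. PCs: A@0 B@0 C@1
Step 2: thread C executes C2 (x = x + 4). Shared: x=6 y=1 z=2. PCs: A@0 B@0 C@2
Step 3: thread A executes A1 (y = 3). Shared: x=6 y=3 z=2. PCs: A@1 B@0 C@2
Step 4: thread B executes B1 (x = x + 3). Shared: x=9 y=3 z=2. PCs: A@1 B@1 C@2
Step 5: thread B executes B2 (y = 0). Shared: x=9 y=0 z=2. PCs: A@1 B@2 C@2

Answer: x=9 y=0 z=2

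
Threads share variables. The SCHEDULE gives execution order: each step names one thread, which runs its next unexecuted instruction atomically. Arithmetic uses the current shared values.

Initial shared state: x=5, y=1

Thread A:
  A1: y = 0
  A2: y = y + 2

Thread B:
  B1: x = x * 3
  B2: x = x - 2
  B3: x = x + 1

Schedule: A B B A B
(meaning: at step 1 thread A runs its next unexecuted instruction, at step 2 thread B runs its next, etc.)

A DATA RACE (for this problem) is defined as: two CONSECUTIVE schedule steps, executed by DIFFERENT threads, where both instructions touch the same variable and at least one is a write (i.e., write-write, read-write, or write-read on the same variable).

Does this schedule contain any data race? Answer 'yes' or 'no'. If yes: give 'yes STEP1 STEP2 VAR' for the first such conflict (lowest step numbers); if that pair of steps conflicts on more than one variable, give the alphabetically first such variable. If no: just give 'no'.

Steps 1,2: A(r=-,w=y) vs B(r=x,w=x). No conflict.
Steps 2,3: same thread (B). No race.
Steps 3,4: B(r=x,w=x) vs A(r=y,w=y). No conflict.
Steps 4,5: A(r=y,w=y) vs B(r=x,w=x). No conflict.

Answer: no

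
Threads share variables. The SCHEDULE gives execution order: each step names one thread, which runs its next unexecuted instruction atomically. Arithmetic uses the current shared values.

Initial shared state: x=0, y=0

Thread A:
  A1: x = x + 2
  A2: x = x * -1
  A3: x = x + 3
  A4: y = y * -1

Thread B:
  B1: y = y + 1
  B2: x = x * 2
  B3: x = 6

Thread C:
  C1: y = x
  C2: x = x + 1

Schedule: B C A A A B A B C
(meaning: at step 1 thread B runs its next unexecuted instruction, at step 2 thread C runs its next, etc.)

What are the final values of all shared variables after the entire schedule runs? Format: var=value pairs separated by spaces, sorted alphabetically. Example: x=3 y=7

Step 1: thread B executes B1 (y = y + 1). Shared: x=0 y=1. PCs: A@0 B@1 C@0
Step 2: thread C executes C1 (y = x). Shared: x=0 y=0. PCs: A@0 B@1 C@1
Step 3: thread A executes A1 (x = x + 2). Shared: x=2 y=0. PCs: A@1 B@1 C@1
Step 4: thread A executes A2 (x = x * -1). Shared: x=-2 y=0. PCs: A@2 B@1 C@1
Step 5: thread A executes A3 (x = x + 3). Shared: x=1 y=0. PCs: A@3 B@1 C@1
Step 6: thread B executes B2 (x = x * 2). Shared: x=2 y=0. PCs: A@3 B@2 C@1
Step 7: thread A executes A4 (y = y * -1). Shared: x=2 y=0. PCs: A@4 B@2 C@1
Step 8: thread B executes B3 (x = 6). Shared: x=6 y=0. PCs: A@4 B@3 C@1
Step 9: thread C executes C2 (x = x + 1). Shared: x=7 y=0. PCs: A@4 B@3 C@2

Answer: x=7 y=0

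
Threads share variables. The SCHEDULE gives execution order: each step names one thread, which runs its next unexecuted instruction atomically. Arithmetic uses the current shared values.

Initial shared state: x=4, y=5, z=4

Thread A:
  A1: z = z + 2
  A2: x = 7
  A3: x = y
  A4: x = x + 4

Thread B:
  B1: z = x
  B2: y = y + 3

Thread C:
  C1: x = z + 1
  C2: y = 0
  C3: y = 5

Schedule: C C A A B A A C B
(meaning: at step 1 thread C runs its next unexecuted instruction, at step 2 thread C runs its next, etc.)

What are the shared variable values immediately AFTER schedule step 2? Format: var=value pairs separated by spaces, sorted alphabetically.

Answer: x=5 y=0 z=4

Derivation:
Step 1: thread C executes C1 (x = z + 1). Shared: x=5 y=5 z=4. PCs: A@0 B@0 C@1
Step 2: thread C executes C2 (y = 0). Shared: x=5 y=0 z=4. PCs: A@0 B@0 C@2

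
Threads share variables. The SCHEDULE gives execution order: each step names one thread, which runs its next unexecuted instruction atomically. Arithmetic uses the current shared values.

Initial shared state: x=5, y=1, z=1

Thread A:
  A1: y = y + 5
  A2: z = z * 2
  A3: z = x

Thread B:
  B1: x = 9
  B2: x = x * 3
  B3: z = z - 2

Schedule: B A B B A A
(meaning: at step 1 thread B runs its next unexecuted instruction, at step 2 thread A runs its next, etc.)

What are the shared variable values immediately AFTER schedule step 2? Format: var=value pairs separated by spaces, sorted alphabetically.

Answer: x=9 y=6 z=1

Derivation:
Step 1: thread B executes B1 (x = 9). Shared: x=9 y=1 z=1. PCs: A@0 B@1
Step 2: thread A executes A1 (y = y + 5). Shared: x=9 y=6 z=1. PCs: A@1 B@1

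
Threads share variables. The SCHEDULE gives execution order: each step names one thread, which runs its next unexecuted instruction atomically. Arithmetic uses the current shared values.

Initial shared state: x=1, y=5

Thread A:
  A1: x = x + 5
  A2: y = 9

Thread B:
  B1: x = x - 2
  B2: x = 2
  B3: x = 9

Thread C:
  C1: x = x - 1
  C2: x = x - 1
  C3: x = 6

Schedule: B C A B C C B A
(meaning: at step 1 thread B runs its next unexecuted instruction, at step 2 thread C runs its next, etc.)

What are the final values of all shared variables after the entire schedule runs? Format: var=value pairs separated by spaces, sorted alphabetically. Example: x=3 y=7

Step 1: thread B executes B1 (x = x - 2). Shared: x=-1 y=5. PCs: A@0 B@1 C@0
Step 2: thread C executes C1 (x = x - 1). Shared: x=-2 y=5. PCs: A@0 B@1 C@1
Step 3: thread A executes A1 (x = x + 5). Shared: x=3 y=5. PCs: A@1 B@1 C@1
Step 4: thread B executes B2 (x = 2). Shared: x=2 y=5. PCs: A@1 B@2 C@1
Step 5: thread C executes C2 (x = x - 1). Shared: x=1 y=5. PCs: A@1 B@2 C@2
Step 6: thread C executes C3 (x = 6). Shared: x=6 y=5. PCs: A@1 B@2 C@3
Step 7: thread B executes B3 (x = 9). Shared: x=9 y=5. PCs: A@1 B@3 C@3
Step 8: thread A executes A2 (y = 9). Shared: x=9 y=9. PCs: A@2 B@3 C@3

Answer: x=9 y=9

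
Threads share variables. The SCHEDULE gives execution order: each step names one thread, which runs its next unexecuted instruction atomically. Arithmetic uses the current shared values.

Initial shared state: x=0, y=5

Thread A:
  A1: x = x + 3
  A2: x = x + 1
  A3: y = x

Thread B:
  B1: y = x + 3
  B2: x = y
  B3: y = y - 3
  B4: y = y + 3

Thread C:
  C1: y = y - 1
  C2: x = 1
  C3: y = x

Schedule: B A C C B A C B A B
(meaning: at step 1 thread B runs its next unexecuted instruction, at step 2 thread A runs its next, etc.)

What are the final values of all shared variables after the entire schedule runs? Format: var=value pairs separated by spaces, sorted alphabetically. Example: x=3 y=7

Answer: x=3 y=6

Derivation:
Step 1: thread B executes B1 (y = x + 3). Shared: x=0 y=3. PCs: A@0 B@1 C@0
Step 2: thread A executes A1 (x = x + 3). Shared: x=3 y=3. PCs: A@1 B@1 C@0
Step 3: thread C executes C1 (y = y - 1). Shared: x=3 y=2. PCs: A@1 B@1 C@1
Step 4: thread C executes C2 (x = 1). Shared: x=1 y=2. PCs: A@1 B@1 C@2
Step 5: thread B executes B2 (x = y). Shared: x=2 y=2. PCs: A@1 B@2 C@2
Step 6: thread A executes A2 (x = x + 1). Shared: x=3 y=2. PCs: A@2 B@2 C@2
Step 7: thread C executes C3 (y = x). Shared: x=3 y=3. PCs: A@2 B@2 C@3
Step 8: thread B executes B3 (y = y - 3). Shared: x=3 y=0. PCs: A@2 B@3 C@3
Step 9: thread A executes A3 (y = x). Shared: x=3 y=3. PCs: A@3 B@3 C@3
Step 10: thread B executes B4 (y = y + 3). Shared: x=3 y=6. PCs: A@3 B@4 C@3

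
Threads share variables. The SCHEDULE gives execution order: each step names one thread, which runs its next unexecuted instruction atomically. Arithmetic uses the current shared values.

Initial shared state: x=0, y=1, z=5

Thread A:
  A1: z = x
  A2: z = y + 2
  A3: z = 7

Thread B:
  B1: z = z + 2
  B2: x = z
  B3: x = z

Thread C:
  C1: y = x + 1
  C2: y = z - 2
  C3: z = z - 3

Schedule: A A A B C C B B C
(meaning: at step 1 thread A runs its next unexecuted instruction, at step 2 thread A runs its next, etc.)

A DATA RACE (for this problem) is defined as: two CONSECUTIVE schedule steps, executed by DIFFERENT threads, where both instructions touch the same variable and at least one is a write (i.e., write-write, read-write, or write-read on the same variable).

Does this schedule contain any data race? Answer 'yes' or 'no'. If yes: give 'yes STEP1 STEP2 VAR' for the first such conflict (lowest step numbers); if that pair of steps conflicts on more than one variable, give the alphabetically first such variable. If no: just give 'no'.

Steps 1,2: same thread (A). No race.
Steps 2,3: same thread (A). No race.
Steps 3,4: A(z = 7) vs B(z = z + 2). RACE on z (W-W).
Steps 4,5: B(r=z,w=z) vs C(r=x,w=y). No conflict.
Steps 5,6: same thread (C). No race.
Steps 6,7: C(r=z,w=y) vs B(r=z,w=x). No conflict.
Steps 7,8: same thread (B). No race.
Steps 8,9: B(x = z) vs C(z = z - 3). RACE on z (R-W).
First conflict at steps 3,4.

Answer: yes 3 4 z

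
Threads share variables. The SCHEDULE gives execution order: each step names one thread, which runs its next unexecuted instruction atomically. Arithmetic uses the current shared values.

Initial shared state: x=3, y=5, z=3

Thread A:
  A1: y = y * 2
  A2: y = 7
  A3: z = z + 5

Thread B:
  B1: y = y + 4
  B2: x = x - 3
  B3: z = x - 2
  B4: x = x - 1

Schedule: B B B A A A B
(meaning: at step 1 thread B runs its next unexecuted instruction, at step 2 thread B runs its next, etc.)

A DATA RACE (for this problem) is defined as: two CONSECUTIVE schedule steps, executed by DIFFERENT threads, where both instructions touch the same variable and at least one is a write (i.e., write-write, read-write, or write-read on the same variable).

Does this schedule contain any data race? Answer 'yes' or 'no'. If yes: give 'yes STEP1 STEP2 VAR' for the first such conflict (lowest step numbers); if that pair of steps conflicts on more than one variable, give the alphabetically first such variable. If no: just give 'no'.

Answer: no

Derivation:
Steps 1,2: same thread (B). No race.
Steps 2,3: same thread (B). No race.
Steps 3,4: B(r=x,w=z) vs A(r=y,w=y). No conflict.
Steps 4,5: same thread (A). No race.
Steps 5,6: same thread (A). No race.
Steps 6,7: A(r=z,w=z) vs B(r=x,w=x). No conflict.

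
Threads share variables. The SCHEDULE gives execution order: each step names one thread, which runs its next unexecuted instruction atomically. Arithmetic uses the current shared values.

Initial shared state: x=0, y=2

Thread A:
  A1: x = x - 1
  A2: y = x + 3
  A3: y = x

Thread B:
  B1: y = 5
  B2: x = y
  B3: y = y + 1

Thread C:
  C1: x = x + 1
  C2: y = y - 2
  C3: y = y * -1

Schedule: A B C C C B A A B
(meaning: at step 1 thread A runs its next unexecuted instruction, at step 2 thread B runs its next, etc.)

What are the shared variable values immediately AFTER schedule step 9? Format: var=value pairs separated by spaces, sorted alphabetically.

Answer: x=-3 y=-2

Derivation:
Step 1: thread A executes A1 (x = x - 1). Shared: x=-1 y=2. PCs: A@1 B@0 C@0
Step 2: thread B executes B1 (y = 5). Shared: x=-1 y=5. PCs: A@1 B@1 C@0
Step 3: thread C executes C1 (x = x + 1). Shared: x=0 y=5. PCs: A@1 B@1 C@1
Step 4: thread C executes C2 (y = y - 2). Shared: x=0 y=3. PCs: A@1 B@1 C@2
Step 5: thread C executes C3 (y = y * -1). Shared: x=0 y=-3. PCs: A@1 B@1 C@3
Step 6: thread B executes B2 (x = y). Shared: x=-3 y=-3. PCs: A@1 B@2 C@3
Step 7: thread A executes A2 (y = x + 3). Shared: x=-3 y=0. PCs: A@2 B@2 C@3
Step 8: thread A executes A3 (y = x). Shared: x=-3 y=-3. PCs: A@3 B@2 C@3
Step 9: thread B executes B3 (y = y + 1). Shared: x=-3 y=-2. PCs: A@3 B@3 C@3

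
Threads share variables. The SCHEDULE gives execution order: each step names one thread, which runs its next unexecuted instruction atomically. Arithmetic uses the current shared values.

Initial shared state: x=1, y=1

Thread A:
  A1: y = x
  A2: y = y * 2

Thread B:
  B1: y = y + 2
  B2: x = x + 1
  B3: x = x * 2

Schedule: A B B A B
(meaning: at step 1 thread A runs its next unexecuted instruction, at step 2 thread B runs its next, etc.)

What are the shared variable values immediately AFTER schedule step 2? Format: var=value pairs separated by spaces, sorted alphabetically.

Answer: x=1 y=3

Derivation:
Step 1: thread A executes A1 (y = x). Shared: x=1 y=1. PCs: A@1 B@0
Step 2: thread B executes B1 (y = y + 2). Shared: x=1 y=3. PCs: A@1 B@1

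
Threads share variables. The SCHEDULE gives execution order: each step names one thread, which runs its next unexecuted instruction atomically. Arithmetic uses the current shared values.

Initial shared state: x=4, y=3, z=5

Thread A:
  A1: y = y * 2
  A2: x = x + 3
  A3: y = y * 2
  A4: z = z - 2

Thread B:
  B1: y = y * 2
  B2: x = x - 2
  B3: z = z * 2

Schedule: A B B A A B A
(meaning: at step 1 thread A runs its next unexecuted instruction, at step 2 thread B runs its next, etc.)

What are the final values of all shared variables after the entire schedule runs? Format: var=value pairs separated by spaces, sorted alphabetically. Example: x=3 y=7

Answer: x=5 y=24 z=8

Derivation:
Step 1: thread A executes A1 (y = y * 2). Shared: x=4 y=6 z=5. PCs: A@1 B@0
Step 2: thread B executes B1 (y = y * 2). Shared: x=4 y=12 z=5. PCs: A@1 B@1
Step 3: thread B executes B2 (x = x - 2). Shared: x=2 y=12 z=5. PCs: A@1 B@2
Step 4: thread A executes A2 (x = x + 3). Shared: x=5 y=12 z=5. PCs: A@2 B@2
Step 5: thread A executes A3 (y = y * 2). Shared: x=5 y=24 z=5. PCs: A@3 B@2
Step 6: thread B executes B3 (z = z * 2). Shared: x=5 y=24 z=10. PCs: A@3 B@3
Step 7: thread A executes A4 (z = z - 2). Shared: x=5 y=24 z=8. PCs: A@4 B@3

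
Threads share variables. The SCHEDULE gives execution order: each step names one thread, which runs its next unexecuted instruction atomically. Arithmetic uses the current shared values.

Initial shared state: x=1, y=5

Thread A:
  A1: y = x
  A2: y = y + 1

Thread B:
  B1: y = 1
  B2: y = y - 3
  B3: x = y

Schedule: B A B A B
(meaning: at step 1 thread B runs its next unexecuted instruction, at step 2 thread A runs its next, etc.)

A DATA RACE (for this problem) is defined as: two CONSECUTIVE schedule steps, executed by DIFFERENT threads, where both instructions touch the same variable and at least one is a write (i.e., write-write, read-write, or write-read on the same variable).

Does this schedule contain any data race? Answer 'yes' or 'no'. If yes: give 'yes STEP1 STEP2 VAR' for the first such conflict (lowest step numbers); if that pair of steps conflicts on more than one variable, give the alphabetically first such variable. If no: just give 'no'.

Steps 1,2: B(y = 1) vs A(y = x). RACE on y (W-W).
Steps 2,3: A(y = x) vs B(y = y - 3). RACE on y (W-W).
Steps 3,4: B(y = y - 3) vs A(y = y + 1). RACE on y (W-W).
Steps 4,5: A(y = y + 1) vs B(x = y). RACE on y (W-R).
First conflict at steps 1,2.

Answer: yes 1 2 y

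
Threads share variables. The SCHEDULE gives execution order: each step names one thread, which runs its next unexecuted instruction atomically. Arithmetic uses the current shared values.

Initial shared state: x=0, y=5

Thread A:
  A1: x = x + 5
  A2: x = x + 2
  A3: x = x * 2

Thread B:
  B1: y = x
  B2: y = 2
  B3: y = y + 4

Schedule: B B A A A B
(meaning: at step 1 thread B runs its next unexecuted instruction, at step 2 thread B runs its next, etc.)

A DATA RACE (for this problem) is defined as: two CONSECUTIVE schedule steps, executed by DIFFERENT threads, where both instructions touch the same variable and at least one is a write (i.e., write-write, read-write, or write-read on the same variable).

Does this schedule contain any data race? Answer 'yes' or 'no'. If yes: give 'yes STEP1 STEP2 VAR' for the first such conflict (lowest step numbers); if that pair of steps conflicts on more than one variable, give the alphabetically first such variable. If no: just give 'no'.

Answer: no

Derivation:
Steps 1,2: same thread (B). No race.
Steps 2,3: B(r=-,w=y) vs A(r=x,w=x). No conflict.
Steps 3,4: same thread (A). No race.
Steps 4,5: same thread (A). No race.
Steps 5,6: A(r=x,w=x) vs B(r=y,w=y). No conflict.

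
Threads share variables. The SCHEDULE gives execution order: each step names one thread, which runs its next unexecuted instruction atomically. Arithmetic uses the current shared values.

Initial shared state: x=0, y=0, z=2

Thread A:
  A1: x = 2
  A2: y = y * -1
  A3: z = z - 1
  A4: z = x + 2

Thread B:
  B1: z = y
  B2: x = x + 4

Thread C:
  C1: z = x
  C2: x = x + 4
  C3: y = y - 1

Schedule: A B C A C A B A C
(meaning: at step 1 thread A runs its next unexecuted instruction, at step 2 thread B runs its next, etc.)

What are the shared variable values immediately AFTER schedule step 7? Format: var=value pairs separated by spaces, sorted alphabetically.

Answer: x=10 y=0 z=1

Derivation:
Step 1: thread A executes A1 (x = 2). Shared: x=2 y=0 z=2. PCs: A@1 B@0 C@0
Step 2: thread B executes B1 (z = y). Shared: x=2 y=0 z=0. PCs: A@1 B@1 C@0
Step 3: thread C executes C1 (z = x). Shared: x=2 y=0 z=2. PCs: A@1 B@1 C@1
Step 4: thread A executes A2 (y = y * -1). Shared: x=2 y=0 z=2. PCs: A@2 B@1 C@1
Step 5: thread C executes C2 (x = x + 4). Shared: x=6 y=0 z=2. PCs: A@2 B@1 C@2
Step 6: thread A executes A3 (z = z - 1). Shared: x=6 y=0 z=1. PCs: A@3 B@1 C@2
Step 7: thread B executes B2 (x = x + 4). Shared: x=10 y=0 z=1. PCs: A@3 B@2 C@2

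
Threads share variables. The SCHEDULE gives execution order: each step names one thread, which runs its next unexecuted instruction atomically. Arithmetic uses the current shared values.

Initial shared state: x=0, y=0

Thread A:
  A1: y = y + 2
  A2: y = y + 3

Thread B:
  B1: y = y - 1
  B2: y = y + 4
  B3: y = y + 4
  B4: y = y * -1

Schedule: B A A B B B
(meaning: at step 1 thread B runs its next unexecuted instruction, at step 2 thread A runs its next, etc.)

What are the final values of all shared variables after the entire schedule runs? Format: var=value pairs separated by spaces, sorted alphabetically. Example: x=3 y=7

Answer: x=0 y=-12

Derivation:
Step 1: thread B executes B1 (y = y - 1). Shared: x=0 y=-1. PCs: A@0 B@1
Step 2: thread A executes A1 (y = y + 2). Shared: x=0 y=1. PCs: A@1 B@1
Step 3: thread A executes A2 (y = y + 3). Shared: x=0 y=4. PCs: A@2 B@1
Step 4: thread B executes B2 (y = y + 4). Shared: x=0 y=8. PCs: A@2 B@2
Step 5: thread B executes B3 (y = y + 4). Shared: x=0 y=12. PCs: A@2 B@3
Step 6: thread B executes B4 (y = y * -1). Shared: x=0 y=-12. PCs: A@2 B@4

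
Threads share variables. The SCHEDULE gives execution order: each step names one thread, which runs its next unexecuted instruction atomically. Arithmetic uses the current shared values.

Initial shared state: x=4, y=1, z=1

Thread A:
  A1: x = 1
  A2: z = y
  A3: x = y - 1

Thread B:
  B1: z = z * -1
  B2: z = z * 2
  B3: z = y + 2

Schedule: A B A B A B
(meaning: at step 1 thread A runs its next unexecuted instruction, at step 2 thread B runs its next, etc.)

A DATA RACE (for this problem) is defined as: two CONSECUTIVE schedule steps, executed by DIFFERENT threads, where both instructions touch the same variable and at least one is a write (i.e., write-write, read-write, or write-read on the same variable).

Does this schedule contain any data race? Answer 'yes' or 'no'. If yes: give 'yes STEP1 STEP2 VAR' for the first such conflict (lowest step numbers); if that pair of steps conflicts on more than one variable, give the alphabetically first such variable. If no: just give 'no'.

Steps 1,2: A(r=-,w=x) vs B(r=z,w=z). No conflict.
Steps 2,3: B(z = z * -1) vs A(z = y). RACE on z (W-W).
Steps 3,4: A(z = y) vs B(z = z * 2). RACE on z (W-W).
Steps 4,5: B(r=z,w=z) vs A(r=y,w=x). No conflict.
Steps 5,6: A(r=y,w=x) vs B(r=y,w=z). No conflict.
First conflict at steps 2,3.

Answer: yes 2 3 z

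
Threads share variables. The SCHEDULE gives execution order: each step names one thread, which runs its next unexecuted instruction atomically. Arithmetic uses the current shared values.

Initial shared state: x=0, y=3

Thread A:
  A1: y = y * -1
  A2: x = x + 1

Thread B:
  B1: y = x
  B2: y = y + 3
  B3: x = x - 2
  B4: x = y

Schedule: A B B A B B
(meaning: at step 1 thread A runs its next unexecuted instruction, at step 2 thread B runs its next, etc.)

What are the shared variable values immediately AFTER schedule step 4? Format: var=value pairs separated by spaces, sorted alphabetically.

Answer: x=1 y=3

Derivation:
Step 1: thread A executes A1 (y = y * -1). Shared: x=0 y=-3. PCs: A@1 B@0
Step 2: thread B executes B1 (y = x). Shared: x=0 y=0. PCs: A@1 B@1
Step 3: thread B executes B2 (y = y + 3). Shared: x=0 y=3. PCs: A@1 B@2
Step 4: thread A executes A2 (x = x + 1). Shared: x=1 y=3. PCs: A@2 B@2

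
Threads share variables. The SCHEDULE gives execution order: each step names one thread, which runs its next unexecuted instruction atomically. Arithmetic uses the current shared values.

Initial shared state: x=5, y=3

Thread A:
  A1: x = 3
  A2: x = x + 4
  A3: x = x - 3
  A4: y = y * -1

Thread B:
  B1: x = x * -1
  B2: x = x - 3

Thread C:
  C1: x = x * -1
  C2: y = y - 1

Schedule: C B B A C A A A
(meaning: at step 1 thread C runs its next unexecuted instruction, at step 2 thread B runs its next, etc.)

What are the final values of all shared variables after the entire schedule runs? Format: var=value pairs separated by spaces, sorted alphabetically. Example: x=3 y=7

Step 1: thread C executes C1 (x = x * -1). Shared: x=-5 y=3. PCs: A@0 B@0 C@1
Step 2: thread B executes B1 (x = x * -1). Shared: x=5 y=3. PCs: A@0 B@1 C@1
Step 3: thread B executes B2 (x = x - 3). Shared: x=2 y=3. PCs: A@0 B@2 C@1
Step 4: thread A executes A1 (x = 3). Shared: x=3 y=3. PCs: A@1 B@2 C@1
Step 5: thread C executes C2 (y = y - 1). Shared: x=3 y=2. PCs: A@1 B@2 C@2
Step 6: thread A executes A2 (x = x + 4). Shared: x=7 y=2. PCs: A@2 B@2 C@2
Step 7: thread A executes A3 (x = x - 3). Shared: x=4 y=2. PCs: A@3 B@2 C@2
Step 8: thread A executes A4 (y = y * -1). Shared: x=4 y=-2. PCs: A@4 B@2 C@2

Answer: x=4 y=-2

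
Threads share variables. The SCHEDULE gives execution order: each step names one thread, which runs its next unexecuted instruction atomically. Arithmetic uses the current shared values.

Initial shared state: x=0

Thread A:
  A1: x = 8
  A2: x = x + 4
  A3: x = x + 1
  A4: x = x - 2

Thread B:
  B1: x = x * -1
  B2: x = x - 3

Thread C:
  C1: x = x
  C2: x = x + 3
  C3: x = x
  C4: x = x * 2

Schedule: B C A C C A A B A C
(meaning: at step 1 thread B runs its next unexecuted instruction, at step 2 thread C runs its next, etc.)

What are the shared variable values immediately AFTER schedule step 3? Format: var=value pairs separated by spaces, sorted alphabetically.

Answer: x=8

Derivation:
Step 1: thread B executes B1 (x = x * -1). Shared: x=0. PCs: A@0 B@1 C@0
Step 2: thread C executes C1 (x = x). Shared: x=0. PCs: A@0 B@1 C@1
Step 3: thread A executes A1 (x = 8). Shared: x=8. PCs: A@1 B@1 C@1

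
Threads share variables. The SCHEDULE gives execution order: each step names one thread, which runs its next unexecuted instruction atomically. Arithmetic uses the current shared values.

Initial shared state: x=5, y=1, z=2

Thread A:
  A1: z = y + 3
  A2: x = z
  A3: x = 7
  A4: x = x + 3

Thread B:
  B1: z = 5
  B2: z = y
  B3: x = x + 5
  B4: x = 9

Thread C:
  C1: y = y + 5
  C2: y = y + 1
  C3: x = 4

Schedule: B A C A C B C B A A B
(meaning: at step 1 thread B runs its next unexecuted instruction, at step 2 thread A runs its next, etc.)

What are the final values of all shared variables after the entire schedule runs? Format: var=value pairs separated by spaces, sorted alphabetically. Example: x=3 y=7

Answer: x=9 y=7 z=7

Derivation:
Step 1: thread B executes B1 (z = 5). Shared: x=5 y=1 z=5. PCs: A@0 B@1 C@0
Step 2: thread A executes A1 (z = y + 3). Shared: x=5 y=1 z=4. PCs: A@1 B@1 C@0
Step 3: thread C executes C1 (y = y + 5). Shared: x=5 y=6 z=4. PCs: A@1 B@1 C@1
Step 4: thread A executes A2 (x = z). Shared: x=4 y=6 z=4. PCs: A@2 B@1 C@1
Step 5: thread C executes C2 (y = y + 1). Shared: x=4 y=7 z=4. PCs: A@2 B@1 C@2
Step 6: thread B executes B2 (z = y). Shared: x=4 y=7 z=7. PCs: A@2 B@2 C@2
Step 7: thread C executes C3 (x = 4). Shared: x=4 y=7 z=7. PCs: A@2 B@2 C@3
Step 8: thread B executes B3 (x = x + 5). Shared: x=9 y=7 z=7. PCs: A@2 B@3 C@3
Step 9: thread A executes A3 (x = 7). Shared: x=7 y=7 z=7. PCs: A@3 B@3 C@3
Step 10: thread A executes A4 (x = x + 3). Shared: x=10 y=7 z=7. PCs: A@4 B@3 C@3
Step 11: thread B executes B4 (x = 9). Shared: x=9 y=7 z=7. PCs: A@4 B@4 C@3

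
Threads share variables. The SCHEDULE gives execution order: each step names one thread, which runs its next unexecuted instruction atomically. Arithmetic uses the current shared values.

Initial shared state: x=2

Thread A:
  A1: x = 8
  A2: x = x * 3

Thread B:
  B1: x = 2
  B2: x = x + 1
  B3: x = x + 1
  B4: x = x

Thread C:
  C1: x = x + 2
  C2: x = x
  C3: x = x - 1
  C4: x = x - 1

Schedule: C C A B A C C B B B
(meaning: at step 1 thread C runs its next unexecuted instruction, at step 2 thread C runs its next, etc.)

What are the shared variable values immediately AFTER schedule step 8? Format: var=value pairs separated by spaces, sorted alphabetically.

Step 1: thread C executes C1 (x = x + 2). Shared: x=4. PCs: A@0 B@0 C@1
Step 2: thread C executes C2 (x = x). Shared: x=4. PCs: A@0 B@0 C@2
Step 3: thread A executes A1 (x = 8). Shared: x=8. PCs: A@1 B@0 C@2
Step 4: thread B executes B1 (x = 2). Shared: x=2. PCs: A@1 B@1 C@2
Step 5: thread A executes A2 (x = x * 3). Shared: x=6. PCs: A@2 B@1 C@2
Step 6: thread C executes C3 (x = x - 1). Shared: x=5. PCs: A@2 B@1 C@3
Step 7: thread C executes C4 (x = x - 1). Shared: x=4. PCs: A@2 B@1 C@4
Step 8: thread B executes B2 (x = x + 1). Shared: x=5. PCs: A@2 B@2 C@4

Answer: x=5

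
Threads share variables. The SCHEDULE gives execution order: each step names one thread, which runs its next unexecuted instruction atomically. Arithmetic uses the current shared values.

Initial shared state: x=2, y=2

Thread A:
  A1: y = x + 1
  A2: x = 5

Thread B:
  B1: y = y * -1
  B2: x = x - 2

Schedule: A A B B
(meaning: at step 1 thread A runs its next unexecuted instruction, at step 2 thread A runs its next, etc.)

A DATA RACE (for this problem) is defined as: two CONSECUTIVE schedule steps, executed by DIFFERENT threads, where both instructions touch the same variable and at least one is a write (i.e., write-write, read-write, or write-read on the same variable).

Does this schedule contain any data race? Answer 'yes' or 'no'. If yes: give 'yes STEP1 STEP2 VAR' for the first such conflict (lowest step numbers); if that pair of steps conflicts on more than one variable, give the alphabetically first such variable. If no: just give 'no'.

Steps 1,2: same thread (A). No race.
Steps 2,3: A(r=-,w=x) vs B(r=y,w=y). No conflict.
Steps 3,4: same thread (B). No race.

Answer: no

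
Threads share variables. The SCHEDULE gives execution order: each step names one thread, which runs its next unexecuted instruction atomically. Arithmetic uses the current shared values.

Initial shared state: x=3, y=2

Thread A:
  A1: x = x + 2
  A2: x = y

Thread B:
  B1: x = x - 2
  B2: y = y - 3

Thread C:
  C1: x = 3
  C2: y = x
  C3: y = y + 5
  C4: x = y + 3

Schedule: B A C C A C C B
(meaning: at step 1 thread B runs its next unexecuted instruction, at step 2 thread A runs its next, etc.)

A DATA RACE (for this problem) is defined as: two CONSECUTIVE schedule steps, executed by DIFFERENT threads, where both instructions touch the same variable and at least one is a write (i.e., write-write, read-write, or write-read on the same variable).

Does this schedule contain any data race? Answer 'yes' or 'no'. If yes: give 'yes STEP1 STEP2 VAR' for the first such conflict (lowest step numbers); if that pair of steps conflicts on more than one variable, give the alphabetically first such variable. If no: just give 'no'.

Answer: yes 1 2 x

Derivation:
Steps 1,2: B(x = x - 2) vs A(x = x + 2). RACE on x (W-W).
Steps 2,3: A(x = x + 2) vs C(x = 3). RACE on x (W-W).
Steps 3,4: same thread (C). No race.
Steps 4,5: C(y = x) vs A(x = y). RACE on x (R-W), y (W-R). Multiple vars; alphabetically first is x.
Steps 5,6: A(x = y) vs C(y = y + 5). RACE on y (R-W).
Steps 6,7: same thread (C). No race.
Steps 7,8: C(x = y + 3) vs B(y = y - 3). RACE on y (R-W).
First conflict at steps 1,2.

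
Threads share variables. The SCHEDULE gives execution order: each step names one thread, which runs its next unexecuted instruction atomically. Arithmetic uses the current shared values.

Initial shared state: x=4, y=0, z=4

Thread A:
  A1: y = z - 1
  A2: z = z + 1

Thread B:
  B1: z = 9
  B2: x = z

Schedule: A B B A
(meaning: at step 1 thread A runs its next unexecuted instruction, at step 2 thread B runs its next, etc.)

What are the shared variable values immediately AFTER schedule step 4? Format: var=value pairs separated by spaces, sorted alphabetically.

Answer: x=9 y=3 z=10

Derivation:
Step 1: thread A executes A1 (y = z - 1). Shared: x=4 y=3 z=4. PCs: A@1 B@0
Step 2: thread B executes B1 (z = 9). Shared: x=4 y=3 z=9. PCs: A@1 B@1
Step 3: thread B executes B2 (x = z). Shared: x=9 y=3 z=9. PCs: A@1 B@2
Step 4: thread A executes A2 (z = z + 1). Shared: x=9 y=3 z=10. PCs: A@2 B@2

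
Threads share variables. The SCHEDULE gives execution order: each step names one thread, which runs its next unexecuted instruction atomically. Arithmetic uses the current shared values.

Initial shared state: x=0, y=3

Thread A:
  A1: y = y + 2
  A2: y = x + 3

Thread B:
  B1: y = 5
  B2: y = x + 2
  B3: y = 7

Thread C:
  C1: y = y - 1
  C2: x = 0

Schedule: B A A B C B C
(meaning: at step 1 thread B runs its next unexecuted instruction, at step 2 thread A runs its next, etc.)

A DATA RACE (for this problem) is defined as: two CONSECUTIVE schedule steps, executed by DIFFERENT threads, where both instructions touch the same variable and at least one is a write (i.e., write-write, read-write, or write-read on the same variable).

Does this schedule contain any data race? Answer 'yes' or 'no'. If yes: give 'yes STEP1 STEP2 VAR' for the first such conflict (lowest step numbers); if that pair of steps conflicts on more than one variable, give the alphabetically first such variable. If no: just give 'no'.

Steps 1,2: B(y = 5) vs A(y = y + 2). RACE on y (W-W).
Steps 2,3: same thread (A). No race.
Steps 3,4: A(y = x + 3) vs B(y = x + 2). RACE on y (W-W).
Steps 4,5: B(y = x + 2) vs C(y = y - 1). RACE on y (W-W).
Steps 5,6: C(y = y - 1) vs B(y = 7). RACE on y (W-W).
Steps 6,7: B(r=-,w=y) vs C(r=-,w=x). No conflict.
First conflict at steps 1,2.

Answer: yes 1 2 y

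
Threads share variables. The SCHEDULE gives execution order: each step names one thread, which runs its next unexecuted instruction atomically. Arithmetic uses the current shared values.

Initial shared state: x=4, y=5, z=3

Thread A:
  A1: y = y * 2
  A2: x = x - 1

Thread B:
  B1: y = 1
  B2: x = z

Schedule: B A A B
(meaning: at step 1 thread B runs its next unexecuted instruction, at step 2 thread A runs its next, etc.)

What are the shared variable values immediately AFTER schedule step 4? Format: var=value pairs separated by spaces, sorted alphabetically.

Answer: x=3 y=2 z=3

Derivation:
Step 1: thread B executes B1 (y = 1). Shared: x=4 y=1 z=3. PCs: A@0 B@1
Step 2: thread A executes A1 (y = y * 2). Shared: x=4 y=2 z=3. PCs: A@1 B@1
Step 3: thread A executes A2 (x = x - 1). Shared: x=3 y=2 z=3. PCs: A@2 B@1
Step 4: thread B executes B2 (x = z). Shared: x=3 y=2 z=3. PCs: A@2 B@2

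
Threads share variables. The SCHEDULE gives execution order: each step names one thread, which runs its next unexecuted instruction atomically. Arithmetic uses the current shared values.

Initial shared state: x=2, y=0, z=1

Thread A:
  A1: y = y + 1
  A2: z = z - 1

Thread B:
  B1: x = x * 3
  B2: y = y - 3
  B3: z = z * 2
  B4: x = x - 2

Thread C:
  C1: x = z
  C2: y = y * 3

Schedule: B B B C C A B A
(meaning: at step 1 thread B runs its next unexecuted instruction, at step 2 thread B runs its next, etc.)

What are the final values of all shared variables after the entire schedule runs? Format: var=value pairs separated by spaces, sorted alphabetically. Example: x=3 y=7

Answer: x=0 y=-8 z=1

Derivation:
Step 1: thread B executes B1 (x = x * 3). Shared: x=6 y=0 z=1. PCs: A@0 B@1 C@0
Step 2: thread B executes B2 (y = y - 3). Shared: x=6 y=-3 z=1. PCs: A@0 B@2 C@0
Step 3: thread B executes B3 (z = z * 2). Shared: x=6 y=-3 z=2. PCs: A@0 B@3 C@0
Step 4: thread C executes C1 (x = z). Shared: x=2 y=-3 z=2. PCs: A@0 B@3 C@1
Step 5: thread C executes C2 (y = y * 3). Shared: x=2 y=-9 z=2. PCs: A@0 B@3 C@2
Step 6: thread A executes A1 (y = y + 1). Shared: x=2 y=-8 z=2. PCs: A@1 B@3 C@2
Step 7: thread B executes B4 (x = x - 2). Shared: x=0 y=-8 z=2. PCs: A@1 B@4 C@2
Step 8: thread A executes A2 (z = z - 1). Shared: x=0 y=-8 z=1. PCs: A@2 B@4 C@2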